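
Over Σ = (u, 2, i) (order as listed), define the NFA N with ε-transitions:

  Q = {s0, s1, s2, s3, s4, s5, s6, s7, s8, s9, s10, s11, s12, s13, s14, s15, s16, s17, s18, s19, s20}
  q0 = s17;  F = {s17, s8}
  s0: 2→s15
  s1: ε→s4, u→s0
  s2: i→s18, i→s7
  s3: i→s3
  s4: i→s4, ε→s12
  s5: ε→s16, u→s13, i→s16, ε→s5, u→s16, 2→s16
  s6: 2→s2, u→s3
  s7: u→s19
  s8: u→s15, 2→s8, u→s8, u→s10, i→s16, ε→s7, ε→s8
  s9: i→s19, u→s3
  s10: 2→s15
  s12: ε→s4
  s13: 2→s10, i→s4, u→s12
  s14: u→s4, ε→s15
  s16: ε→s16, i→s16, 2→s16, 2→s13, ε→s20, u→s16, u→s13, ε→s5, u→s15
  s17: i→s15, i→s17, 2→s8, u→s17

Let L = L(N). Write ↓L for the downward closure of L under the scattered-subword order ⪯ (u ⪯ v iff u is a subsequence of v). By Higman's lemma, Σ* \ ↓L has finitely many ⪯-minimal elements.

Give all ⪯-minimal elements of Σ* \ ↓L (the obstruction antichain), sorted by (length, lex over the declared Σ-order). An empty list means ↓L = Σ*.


Antichain: [2i].

|Q|=21, |F|=2, |δ|=46 (11 ε).
min D↑ (3 st, q0=0, F={2}): 0:u→0,2→1,i→0 1:u→1,2→1,i→2 2:u→2,2→2,i→2 [Hopcroft].
'2i': |S_i|=[12, 11, 8] end={s10,s12,s13,s15,s16,s20,s4,s5} rej; 2/2 single-dels accept.
1 words, ⪯-incomp.


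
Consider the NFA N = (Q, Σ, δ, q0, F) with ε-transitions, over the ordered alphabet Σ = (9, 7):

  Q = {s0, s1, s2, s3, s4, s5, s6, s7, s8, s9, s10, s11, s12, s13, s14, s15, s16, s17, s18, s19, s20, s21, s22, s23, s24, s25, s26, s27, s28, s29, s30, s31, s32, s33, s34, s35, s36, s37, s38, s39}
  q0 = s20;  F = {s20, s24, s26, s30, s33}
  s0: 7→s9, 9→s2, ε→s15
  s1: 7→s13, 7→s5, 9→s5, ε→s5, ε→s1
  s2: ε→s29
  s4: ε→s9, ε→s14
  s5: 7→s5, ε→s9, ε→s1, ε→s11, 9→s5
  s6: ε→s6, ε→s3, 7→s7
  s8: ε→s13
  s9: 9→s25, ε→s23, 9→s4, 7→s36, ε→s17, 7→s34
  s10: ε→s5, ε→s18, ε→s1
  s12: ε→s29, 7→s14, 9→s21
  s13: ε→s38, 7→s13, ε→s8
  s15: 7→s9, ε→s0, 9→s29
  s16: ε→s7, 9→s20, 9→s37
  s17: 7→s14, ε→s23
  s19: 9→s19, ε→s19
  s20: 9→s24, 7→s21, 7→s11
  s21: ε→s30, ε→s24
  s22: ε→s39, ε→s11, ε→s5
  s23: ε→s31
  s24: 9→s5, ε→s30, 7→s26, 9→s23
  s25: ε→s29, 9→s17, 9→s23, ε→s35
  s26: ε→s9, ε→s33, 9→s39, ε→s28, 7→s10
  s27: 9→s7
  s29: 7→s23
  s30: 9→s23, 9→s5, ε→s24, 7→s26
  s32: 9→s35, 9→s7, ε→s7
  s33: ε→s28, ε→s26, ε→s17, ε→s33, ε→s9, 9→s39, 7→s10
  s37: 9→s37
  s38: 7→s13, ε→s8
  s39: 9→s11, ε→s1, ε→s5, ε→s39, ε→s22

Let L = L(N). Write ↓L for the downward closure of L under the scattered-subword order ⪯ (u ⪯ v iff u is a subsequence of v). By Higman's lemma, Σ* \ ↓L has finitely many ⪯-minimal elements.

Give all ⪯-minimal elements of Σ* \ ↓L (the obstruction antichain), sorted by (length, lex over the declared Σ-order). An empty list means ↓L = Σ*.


|Q|=40, |F|=5, |δ|=91 (48 ε).
min D↑ (4 st, q0=0, F={2}): 0:9→1,7→1 1:9→2,7→3 2:9→2,7→2 3:9→2,7→2.
'99': |S_i|=[28, 26, 19] end={s1,s11,s13,s14,s17,s22,s23,s25,s29,s31,s34,s35,…} ∉↓L; 2/2 single-dels accept.
'79': |S_i|=[28, 27, 19] end={s1,s11,s13,s14,s17,s22,s23,s25,s29,s31,s34,s35,…} — reject; 2/2 del acc.
'977': run [28, 26, 24, 19] end={s1,s10,s11,s13,s14,s17,s18,s23,s25,s29,s31,s34,…} ∉↓L; 3/3 deletions ∈↓L.
'777': run [28, 27, 24, 19] end={s1,s10,s11,s13,s14,s17,s18,s23,s25,s29,s31,s34,…} rej; 3/3 deletions ∈↓L.
4 obstructions.

Antichain: [99, 79, 977, 777].


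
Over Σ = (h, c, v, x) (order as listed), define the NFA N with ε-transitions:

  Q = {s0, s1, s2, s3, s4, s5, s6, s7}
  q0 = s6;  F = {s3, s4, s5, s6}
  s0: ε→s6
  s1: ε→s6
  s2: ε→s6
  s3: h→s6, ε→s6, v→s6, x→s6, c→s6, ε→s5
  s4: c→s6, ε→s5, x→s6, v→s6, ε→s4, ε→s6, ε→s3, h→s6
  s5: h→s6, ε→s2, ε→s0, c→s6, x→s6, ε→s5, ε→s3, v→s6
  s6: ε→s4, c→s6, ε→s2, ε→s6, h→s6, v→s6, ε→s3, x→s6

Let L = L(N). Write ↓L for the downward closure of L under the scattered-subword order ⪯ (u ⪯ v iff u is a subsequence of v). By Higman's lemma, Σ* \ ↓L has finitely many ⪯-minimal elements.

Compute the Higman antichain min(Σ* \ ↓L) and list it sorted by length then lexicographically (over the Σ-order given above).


|Q|=8, |F|=4, |δ|=33 (17 ε).
min D↑ (1 st, q0=0, F={}): 0:h→0,c→0,v→0,x→0 (ε-aug+det+¬).
L(D↑) = ∅; no obstructions.

A = [].


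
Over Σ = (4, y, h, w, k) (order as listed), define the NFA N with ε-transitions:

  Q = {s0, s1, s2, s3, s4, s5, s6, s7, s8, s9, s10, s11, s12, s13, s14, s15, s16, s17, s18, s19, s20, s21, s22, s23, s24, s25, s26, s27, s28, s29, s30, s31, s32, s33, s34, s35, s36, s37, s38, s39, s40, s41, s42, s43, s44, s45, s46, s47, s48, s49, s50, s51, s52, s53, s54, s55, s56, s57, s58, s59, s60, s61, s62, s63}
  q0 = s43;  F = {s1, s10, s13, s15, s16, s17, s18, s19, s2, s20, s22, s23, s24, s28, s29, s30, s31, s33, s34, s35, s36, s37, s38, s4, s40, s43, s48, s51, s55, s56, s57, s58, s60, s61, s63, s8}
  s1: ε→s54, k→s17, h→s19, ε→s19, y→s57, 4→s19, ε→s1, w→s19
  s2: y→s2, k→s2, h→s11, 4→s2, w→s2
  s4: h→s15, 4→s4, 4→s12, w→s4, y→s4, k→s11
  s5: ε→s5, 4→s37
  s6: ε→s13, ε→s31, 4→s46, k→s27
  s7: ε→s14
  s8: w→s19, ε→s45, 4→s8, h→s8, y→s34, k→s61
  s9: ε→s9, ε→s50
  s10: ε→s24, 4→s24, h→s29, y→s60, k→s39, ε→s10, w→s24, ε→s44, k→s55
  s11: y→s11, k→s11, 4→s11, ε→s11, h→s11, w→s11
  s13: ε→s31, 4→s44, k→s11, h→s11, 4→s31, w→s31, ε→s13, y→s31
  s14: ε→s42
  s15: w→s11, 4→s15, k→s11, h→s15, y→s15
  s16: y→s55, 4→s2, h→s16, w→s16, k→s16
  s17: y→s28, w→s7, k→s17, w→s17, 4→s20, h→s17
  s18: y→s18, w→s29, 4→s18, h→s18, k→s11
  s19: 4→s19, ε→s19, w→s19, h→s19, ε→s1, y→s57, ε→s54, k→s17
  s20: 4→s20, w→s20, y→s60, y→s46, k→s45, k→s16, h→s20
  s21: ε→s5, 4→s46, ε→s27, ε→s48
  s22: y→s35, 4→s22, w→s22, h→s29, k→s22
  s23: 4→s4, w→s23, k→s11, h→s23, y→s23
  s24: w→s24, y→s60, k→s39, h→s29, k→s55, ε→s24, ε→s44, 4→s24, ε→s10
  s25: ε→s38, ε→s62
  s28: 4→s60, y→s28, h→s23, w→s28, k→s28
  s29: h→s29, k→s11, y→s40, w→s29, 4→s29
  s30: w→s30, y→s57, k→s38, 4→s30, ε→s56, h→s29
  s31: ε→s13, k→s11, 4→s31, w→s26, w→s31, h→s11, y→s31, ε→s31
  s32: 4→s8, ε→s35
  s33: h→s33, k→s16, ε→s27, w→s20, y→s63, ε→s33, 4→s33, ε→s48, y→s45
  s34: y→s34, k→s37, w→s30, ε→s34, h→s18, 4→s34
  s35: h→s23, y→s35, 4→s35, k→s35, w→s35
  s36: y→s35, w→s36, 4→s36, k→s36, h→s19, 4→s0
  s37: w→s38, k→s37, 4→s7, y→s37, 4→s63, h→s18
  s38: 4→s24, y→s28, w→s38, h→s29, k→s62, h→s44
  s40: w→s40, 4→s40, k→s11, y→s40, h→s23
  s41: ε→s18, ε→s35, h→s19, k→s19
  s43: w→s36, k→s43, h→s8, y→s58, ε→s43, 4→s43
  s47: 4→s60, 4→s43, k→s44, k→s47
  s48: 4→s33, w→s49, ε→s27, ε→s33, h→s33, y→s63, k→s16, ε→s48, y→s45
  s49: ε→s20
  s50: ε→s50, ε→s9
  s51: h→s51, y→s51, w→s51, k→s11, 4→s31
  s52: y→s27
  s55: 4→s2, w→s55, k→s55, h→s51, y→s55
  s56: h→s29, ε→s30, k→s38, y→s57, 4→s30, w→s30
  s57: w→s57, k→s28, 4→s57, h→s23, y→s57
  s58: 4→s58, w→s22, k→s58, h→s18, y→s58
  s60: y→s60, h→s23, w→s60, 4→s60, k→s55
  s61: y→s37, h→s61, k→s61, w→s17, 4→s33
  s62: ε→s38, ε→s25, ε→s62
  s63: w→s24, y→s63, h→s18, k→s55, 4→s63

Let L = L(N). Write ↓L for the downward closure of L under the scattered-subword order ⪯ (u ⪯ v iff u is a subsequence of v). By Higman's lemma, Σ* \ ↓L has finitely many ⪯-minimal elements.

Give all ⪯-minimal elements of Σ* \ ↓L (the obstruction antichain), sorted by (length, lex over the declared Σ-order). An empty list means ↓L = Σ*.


Antichain: [yhk, hk4k4h, wyh4hw].

|Q|=64, |F|=36, |δ|=259 (49 ε).
min D↑ (32 st, q0=0, F={11}): 0:4→0,y→1,h→2,w→3,k→0 1:4→1,y→1,h→4,w→5,k→1 2:4→2,y→6,h→2,w→7,k→8 3:4→3,y→9,h→7,w→3,k→3 4:4→4,y→4,h→4,w→10,k→11 5:4→5,y→9,h→10,w→5,k→5 6:4→6,y→6,h→4,w→12,k→13 7:4→7,y→14,h→7,w→7,k→15 8:4→16,y→13,h→8,w→15,k→8 9:4→9,y→9,h→17,w→9,k→9 10:4→10,y→18,h→10,w→10,k→11 11:4→11,y→11,h→11,w→11,k→11 12:4→12,y→14,h→10,w→12,k→19 13:4→20,y→13,h→4,w→19,k→13 14:4→14,y→14,h→17,w→14,k→21 15:4→22,y→21,h→15,w→15,k→15 16:4→16,y→20,h→16,w→22,k→23 17:4→24,y→17,h→17,w→17,k→11 18:4→18,y→18,h→17,w→18,k→11 19:4→25,y→21,h→10,w→19,k→19 20:4→20,y→20,h→4,w→25,k→26 21:4→27,y→21,h→17,w→21,k→21 22:4→22,y→27,h→22,w→22,k→23 23:4→28,y→26,h→23,w→23,k→23 24:4→24,y→24,h→29,w→24,k→11 25:4→25,y→27,h→10,w→25,k→26 26:4→28,y→26,h→30,w→26,k→26 27:4→27,y→27,h→17,w→27,k→26 28:4→28,y→28,h→11,w→28,k→28 29:4→29,y→29,h→29,w→11,k→11 30:4→31,y→30,h→30,w→30,k→11 31:4→31,y→31,h→11,w→31,k→11 [Hopcroft].
'yhk': |S_i|=[52, 37, 13, 1] end={s11} ∉↓L; 3/3 single-dels accept.
'hk4k4h': run [52, 46, 38, 31, 11, 6, 1] end={s11} rej; 6/6 single-dels accept.
'wyh4hw': |S_i|=[52, 41, 18, 10, 8, 2, 1] end={s11} — reject; 6/6 del acc.
3 obstructions.


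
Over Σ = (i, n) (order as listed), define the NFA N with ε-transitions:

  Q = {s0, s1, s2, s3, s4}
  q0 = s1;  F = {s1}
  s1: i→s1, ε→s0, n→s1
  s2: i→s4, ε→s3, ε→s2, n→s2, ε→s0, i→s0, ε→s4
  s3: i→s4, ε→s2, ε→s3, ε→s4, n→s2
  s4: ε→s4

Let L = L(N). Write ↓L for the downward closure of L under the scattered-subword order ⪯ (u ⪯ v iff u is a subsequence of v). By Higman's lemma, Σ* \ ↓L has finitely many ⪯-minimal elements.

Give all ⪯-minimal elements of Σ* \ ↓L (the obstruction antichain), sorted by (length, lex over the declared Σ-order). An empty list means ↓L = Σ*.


min(Σ*\↓L) = [].

|Q|=5, |F|=1, |δ|=16 (9 ε).
min D↑ (1 st, q0=0, F={}): 0:i→0,n→0.
L(D↑) = ∅ ⇒ ↓L = Σ*.


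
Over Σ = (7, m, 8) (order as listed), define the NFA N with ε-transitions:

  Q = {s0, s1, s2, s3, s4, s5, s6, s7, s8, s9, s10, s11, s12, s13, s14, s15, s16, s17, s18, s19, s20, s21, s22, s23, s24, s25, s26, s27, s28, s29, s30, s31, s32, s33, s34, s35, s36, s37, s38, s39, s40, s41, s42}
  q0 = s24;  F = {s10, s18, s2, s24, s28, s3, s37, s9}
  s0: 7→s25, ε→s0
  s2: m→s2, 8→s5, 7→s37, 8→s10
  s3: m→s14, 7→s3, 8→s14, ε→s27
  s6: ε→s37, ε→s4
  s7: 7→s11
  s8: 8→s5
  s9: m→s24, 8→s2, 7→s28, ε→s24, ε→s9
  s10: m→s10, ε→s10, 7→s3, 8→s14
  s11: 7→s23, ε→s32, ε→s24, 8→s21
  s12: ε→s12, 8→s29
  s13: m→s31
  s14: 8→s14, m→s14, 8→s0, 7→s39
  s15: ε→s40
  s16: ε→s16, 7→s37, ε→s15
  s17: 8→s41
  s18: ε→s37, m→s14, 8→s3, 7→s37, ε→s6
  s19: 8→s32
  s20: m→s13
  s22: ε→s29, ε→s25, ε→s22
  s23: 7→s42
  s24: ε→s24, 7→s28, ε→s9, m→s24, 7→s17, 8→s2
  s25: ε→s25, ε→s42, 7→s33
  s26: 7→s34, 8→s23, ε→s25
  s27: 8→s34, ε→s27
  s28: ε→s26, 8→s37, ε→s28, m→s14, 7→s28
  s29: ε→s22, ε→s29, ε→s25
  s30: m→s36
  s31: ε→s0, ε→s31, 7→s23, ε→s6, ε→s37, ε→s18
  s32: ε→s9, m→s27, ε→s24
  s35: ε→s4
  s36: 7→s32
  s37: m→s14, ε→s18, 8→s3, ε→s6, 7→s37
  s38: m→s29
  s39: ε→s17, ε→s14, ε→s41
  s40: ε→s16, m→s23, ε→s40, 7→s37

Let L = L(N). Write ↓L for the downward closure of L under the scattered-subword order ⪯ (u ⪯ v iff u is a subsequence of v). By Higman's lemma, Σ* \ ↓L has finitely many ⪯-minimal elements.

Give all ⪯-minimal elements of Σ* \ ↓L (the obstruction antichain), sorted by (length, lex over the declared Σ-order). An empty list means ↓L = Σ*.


A = [7m, 888].

|Q|=43, |F|=8, |δ|=97 (44 ε).
min D↑ (7 st, q0=0, F={3}): 0:7→1,m→0,8→2 1:7→1,m→3,8→4 2:7→4,m→2,8→5 3:7→3,m→3,8→3 4:7→4,m→3,8→6 5:7→6,m→5,8→3 6:7→6,m→3,8→3.
'7m': run [23, 18, 8] end={s0,s14,s17,s25,s33,s39,s41,s42} rej; 2/2 single-dels accept.
'888': N↓-sim [23, 19, 13, 9] end={s0,s14,s17,s25,s33,s34,s39,s41,s42} rej; 3/3 single-dels accept.
2 obstructions.


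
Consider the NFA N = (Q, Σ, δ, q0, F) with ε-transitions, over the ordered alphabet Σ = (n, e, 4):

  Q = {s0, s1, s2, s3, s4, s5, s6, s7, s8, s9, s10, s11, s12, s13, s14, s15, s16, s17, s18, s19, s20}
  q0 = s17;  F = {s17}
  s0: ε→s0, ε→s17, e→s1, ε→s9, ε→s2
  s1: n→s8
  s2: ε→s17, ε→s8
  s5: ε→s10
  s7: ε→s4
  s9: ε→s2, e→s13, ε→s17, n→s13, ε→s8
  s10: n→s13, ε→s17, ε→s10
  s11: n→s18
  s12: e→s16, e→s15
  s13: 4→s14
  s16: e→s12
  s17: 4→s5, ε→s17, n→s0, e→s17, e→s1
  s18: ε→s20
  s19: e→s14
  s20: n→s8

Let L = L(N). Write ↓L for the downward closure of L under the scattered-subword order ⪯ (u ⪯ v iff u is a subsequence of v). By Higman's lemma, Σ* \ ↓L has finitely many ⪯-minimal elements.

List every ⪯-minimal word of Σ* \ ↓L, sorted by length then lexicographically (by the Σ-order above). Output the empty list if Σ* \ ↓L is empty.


A = [].

|Q|=21, |F|=1, |δ|=31 (15 ε).
min D↑ (1 st, q0=0, F={}): 0:n→0,e→0,4→0.
L(D↑) = ∅; no obstructions.


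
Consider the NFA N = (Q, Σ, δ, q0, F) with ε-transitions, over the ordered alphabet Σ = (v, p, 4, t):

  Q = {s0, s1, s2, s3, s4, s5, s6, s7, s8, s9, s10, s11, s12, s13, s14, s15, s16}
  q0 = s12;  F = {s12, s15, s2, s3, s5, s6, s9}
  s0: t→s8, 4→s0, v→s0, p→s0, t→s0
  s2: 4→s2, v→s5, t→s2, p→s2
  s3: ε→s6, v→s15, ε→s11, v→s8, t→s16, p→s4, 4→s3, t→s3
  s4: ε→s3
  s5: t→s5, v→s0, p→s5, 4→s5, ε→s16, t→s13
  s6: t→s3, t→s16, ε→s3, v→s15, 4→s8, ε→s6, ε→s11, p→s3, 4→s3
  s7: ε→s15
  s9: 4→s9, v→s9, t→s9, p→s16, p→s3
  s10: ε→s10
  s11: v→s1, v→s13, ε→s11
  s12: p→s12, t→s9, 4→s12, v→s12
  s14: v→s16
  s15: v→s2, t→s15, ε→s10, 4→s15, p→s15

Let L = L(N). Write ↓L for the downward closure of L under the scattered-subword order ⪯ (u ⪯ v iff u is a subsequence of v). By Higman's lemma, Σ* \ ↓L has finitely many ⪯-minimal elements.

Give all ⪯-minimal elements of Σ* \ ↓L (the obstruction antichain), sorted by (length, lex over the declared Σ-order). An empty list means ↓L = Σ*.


A = [tpvvvv].

|Q|=17, |F|=7, |δ|=53 (11 ε).
min D↑ (7 st, q0=0, F={6}): 0:v→0,p→0,4→0,t→1 1:v→1,p→2,4→1,t→1 2:v→3,p→2,4→2,t→2 3:v→4,p→3,4→3,t→3 4:v→5,p→4,4→4,t→4 5:v→6,p→5,4→5,t→5 6:v→6,p→6,4→6,t→6 [Hopcroft].
'tpvvvv': run [15, 14, 13, 9, 6, 5, 2] end={s0,s8} rej; 6/6 single-dels accept.
1 minimals (antichain).


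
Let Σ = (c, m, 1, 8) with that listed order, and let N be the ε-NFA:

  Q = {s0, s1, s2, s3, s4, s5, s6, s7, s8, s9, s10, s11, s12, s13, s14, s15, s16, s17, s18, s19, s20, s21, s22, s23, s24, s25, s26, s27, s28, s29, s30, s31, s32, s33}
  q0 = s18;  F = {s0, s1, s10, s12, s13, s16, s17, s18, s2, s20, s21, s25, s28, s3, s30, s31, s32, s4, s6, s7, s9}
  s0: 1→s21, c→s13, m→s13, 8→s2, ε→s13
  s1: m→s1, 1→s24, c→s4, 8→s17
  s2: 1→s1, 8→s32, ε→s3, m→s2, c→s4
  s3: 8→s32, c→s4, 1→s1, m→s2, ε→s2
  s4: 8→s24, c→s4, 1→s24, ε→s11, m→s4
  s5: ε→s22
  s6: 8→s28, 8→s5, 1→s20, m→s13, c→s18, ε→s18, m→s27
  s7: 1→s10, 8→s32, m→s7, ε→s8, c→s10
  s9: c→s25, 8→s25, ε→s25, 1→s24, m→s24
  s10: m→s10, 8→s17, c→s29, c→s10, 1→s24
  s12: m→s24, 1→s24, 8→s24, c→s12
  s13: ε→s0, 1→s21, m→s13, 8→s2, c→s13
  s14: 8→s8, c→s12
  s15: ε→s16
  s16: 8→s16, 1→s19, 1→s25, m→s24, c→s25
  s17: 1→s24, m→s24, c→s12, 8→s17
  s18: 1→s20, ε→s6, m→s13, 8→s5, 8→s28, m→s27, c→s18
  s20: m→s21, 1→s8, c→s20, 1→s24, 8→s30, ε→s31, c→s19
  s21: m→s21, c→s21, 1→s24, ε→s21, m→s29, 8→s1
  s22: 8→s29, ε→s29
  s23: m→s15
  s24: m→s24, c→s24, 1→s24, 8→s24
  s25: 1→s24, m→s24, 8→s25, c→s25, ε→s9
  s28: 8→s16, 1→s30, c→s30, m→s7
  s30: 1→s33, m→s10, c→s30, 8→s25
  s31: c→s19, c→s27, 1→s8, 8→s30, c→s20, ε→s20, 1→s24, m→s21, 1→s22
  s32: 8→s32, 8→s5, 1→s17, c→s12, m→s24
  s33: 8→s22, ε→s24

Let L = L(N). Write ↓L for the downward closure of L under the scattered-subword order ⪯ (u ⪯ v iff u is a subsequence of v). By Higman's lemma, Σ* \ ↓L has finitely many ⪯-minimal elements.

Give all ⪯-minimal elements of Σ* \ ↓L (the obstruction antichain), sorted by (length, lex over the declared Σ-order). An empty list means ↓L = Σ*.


|Q|=34, |F|=21, |δ|=124 (17 ε).
min D↑ (17 st, q0=0, F={6}): 0:c→0,m→1,1→2,8→3 1:c→1,m→1,1→4,8→5 2:c→2,m→4,1→6,8→7 3:c→7,m→8,1→7,8→9 4:c→4,m→4,1→6,8→10 5:c→11,m→5,1→10,8→12 6:c→6,m→6,1→6,8→6 7:c→7,m→13,1→6,8→14 8:c→13,m→8,1→13,8→12 9:c→14,m→6,1→14,8→9 10:c→11,m→10,1→6,8→15 11:c→11,m→11,1→6,8→6 12:c→16,m→6,1→15,8→12 13:c→13,m→13,1→6,8→15 14:c→14,m→6,1→6,8→14 15:c→16,m→6,1→6,8→15 16:c→16,m→6,1→6,8→6.
'11': |S_i|=[30, 19, 5] end={s22,s24,s29,s33,s8} rej; 2/2 del acc.
'8c1': N↓-sim [30, 22, 12, 4] end={s22,s24,s29,s33} ∉↓L; 3/3 del acc.
'88m': N↓-sim [30, 22, 11, 1] end={s24} rej; 3/3 del acc.
'm8c8': run [30, 19, 12, 4, 1] end={s24} rej; 4/4 del acc.
4 minimals (antichain).

min(Σ*\↓L) = [11, 8c1, 88m, m8c8].


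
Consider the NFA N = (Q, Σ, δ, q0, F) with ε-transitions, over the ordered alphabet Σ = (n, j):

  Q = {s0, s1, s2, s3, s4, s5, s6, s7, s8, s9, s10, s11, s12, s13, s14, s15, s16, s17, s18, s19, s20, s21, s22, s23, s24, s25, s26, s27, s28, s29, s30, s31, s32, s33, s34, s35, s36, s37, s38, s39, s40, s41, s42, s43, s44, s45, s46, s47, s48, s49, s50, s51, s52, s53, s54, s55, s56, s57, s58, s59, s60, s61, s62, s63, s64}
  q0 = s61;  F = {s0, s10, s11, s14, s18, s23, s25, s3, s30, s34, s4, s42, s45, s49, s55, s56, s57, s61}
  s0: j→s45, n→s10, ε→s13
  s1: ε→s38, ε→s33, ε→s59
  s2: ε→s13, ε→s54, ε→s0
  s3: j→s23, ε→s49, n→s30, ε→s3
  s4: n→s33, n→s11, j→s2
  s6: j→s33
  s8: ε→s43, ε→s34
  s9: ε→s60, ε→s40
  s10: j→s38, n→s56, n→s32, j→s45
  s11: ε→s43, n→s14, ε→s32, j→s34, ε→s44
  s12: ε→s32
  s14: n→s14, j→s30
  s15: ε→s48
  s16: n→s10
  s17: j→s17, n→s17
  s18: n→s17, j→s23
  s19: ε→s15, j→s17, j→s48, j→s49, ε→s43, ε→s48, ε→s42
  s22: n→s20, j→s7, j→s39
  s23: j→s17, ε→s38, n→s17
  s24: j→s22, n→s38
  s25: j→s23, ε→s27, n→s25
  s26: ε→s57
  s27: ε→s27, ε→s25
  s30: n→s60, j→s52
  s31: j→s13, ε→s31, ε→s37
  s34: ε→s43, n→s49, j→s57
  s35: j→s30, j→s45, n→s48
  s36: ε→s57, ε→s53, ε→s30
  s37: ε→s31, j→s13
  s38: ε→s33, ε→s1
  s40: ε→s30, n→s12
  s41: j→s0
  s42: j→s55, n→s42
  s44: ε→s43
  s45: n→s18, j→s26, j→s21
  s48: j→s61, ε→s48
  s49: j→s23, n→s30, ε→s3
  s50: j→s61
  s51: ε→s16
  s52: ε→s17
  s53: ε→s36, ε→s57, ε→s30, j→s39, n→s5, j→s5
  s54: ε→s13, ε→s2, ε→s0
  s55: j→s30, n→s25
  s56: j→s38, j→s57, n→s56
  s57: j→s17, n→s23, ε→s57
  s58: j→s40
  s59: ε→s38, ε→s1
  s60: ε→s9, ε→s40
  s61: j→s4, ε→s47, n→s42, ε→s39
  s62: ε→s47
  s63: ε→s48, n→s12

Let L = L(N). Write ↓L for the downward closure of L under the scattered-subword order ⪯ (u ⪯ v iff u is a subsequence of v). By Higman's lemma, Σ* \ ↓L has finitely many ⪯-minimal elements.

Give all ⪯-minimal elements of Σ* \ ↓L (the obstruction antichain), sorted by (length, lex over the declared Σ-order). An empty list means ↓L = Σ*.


|Q|=65, |F|=18, |δ|=124 (57 ε).
min D↑ (18 st, q0=0, F={13}): 0:n→1,j→2 1:n→1,j→3 2:n→4,j→5 3:n→6,j→7 4:n→8,j→9 5:n→10,j→11 6:n→6,j→12 7:n→7,j→13 8:n→8,j→7 9:n→14,j→15 10:n→16,j→11 11:n→17,j→15 12:n→13,j→13 13:n→13,j→13 14:n→7,j→12 15:n→12,j→13 16:n→16,j→15 17:n→13,j→12.
'njjj': run [39, 31, 25, 16, 2] end={s17,s52} — reject; 4/4 single-dels accept.
'njnjn': |S_i|=[39, 31, 25, 18, 7, 1] end={s17} ∉↓L; 5/5 single-dels accept.
'jnnjj': |S_i|=[39, 35, 29, 21, 14, 2] end={s17,s52} ∉↓L; 5/5 del acc.
'jjjnn': run [39, 35, 28, 12, 7, 1] end={s17} — reject; 5/5 deletions ∈↓L.
'jjjjj': run [39, 35, 28, 12, 9, 1] end={s17} — reject; 5/5 single-dels accept.
'jnjnnj': run [39, 35, 29, 22, 16, 8, 2] end={s17,s52} — reject; 6/6 deletions ∈↓L.
6 obstructions.

A = [njjj, njnjn, jnnjj, jjjnn, jjjjj, jnjnnj].


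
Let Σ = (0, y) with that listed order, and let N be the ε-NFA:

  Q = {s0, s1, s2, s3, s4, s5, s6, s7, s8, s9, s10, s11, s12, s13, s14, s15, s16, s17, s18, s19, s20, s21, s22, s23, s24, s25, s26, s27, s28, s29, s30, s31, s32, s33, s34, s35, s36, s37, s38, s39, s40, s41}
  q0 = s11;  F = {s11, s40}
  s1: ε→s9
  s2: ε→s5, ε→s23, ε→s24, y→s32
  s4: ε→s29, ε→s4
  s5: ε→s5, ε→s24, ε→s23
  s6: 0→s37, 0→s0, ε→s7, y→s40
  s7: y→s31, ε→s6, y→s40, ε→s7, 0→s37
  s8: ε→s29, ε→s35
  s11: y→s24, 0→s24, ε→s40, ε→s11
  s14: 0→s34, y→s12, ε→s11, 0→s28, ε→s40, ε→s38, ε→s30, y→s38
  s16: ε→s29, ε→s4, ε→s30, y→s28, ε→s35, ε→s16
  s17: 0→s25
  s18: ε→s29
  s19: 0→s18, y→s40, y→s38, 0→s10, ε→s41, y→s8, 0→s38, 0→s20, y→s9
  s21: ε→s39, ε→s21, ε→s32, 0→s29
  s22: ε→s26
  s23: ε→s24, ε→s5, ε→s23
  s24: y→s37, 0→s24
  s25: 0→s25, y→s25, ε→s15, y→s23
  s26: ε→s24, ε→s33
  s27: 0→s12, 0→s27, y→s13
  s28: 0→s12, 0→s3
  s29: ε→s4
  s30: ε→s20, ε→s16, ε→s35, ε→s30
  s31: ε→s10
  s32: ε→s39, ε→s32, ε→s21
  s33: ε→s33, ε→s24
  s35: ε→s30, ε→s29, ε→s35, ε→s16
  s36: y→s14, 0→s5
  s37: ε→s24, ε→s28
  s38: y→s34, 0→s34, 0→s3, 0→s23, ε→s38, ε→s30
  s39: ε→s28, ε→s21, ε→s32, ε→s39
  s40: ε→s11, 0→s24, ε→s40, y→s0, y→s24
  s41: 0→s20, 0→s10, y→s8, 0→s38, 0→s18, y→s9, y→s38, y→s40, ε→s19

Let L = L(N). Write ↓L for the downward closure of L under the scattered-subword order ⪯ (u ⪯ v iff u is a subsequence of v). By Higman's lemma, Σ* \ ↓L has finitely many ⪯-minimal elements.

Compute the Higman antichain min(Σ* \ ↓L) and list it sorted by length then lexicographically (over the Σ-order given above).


|Q|=42, |F|=2, |δ|=114 (63 ε).
min D↑ (2 st, q0=0, F={1}): 0:0→1,y→1 1:0→1,y→1 (ε-aug+det+¬).
'0': run [8, 5] end={s12,s24,s28,s3,s37} ∉↓L; 1/1 del acc.
'y': |S_i|=[8, 6] end={s0,s12,s24,s28,s3,s37} ∉↓L; 1/1 del acc.
2 words, ⪯-incomp.

Antichain: [0, y].


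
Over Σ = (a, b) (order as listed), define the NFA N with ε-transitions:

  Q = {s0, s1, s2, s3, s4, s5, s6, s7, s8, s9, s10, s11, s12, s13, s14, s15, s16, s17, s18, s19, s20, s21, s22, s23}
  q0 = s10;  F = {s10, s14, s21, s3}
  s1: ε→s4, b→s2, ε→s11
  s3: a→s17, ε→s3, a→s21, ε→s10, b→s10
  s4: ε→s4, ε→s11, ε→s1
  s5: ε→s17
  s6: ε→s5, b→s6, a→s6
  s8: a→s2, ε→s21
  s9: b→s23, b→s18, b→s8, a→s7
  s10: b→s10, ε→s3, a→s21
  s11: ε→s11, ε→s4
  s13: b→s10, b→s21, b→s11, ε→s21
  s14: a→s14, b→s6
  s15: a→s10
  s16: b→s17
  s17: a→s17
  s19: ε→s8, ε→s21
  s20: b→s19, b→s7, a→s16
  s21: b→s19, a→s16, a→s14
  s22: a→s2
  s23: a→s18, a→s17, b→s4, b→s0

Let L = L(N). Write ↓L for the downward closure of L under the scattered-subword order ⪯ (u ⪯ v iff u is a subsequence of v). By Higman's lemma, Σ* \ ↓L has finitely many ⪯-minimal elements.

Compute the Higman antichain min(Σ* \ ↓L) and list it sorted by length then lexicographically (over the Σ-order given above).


min(Σ*\↓L) = [aab].

|Q|=24, |F|=4, |δ|=48 (16 ε).
min D↑ (4 st, q0=0, F={3}): 0:a→1,b→0 1:a→2,b→1 2:a→2,b→3 3:a→3,b→3.
'aab': run [11, 9, 6, 3] end={s17,s5,s6} rej; 3/3 deletions ∈↓L.
1 words, ⪯-incomp.


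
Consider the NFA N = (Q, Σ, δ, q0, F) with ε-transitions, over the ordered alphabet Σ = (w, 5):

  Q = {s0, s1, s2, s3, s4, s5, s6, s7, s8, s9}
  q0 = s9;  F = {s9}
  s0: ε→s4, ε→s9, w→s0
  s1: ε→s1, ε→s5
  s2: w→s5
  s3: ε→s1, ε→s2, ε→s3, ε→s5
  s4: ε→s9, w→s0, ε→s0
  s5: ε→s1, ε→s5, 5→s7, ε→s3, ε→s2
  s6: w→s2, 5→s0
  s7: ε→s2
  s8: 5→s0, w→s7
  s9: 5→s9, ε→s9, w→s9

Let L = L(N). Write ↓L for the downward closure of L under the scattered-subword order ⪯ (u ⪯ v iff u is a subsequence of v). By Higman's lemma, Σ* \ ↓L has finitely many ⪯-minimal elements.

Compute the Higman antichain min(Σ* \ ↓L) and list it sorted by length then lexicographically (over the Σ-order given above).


|Q|=10, |F|=1, |δ|=26 (16 ε).
min D↑ (1 st, q0=0, F={}): 0:w→0,5→0.
L(D↑) = ∅; no obstructions.

Antichain: [].


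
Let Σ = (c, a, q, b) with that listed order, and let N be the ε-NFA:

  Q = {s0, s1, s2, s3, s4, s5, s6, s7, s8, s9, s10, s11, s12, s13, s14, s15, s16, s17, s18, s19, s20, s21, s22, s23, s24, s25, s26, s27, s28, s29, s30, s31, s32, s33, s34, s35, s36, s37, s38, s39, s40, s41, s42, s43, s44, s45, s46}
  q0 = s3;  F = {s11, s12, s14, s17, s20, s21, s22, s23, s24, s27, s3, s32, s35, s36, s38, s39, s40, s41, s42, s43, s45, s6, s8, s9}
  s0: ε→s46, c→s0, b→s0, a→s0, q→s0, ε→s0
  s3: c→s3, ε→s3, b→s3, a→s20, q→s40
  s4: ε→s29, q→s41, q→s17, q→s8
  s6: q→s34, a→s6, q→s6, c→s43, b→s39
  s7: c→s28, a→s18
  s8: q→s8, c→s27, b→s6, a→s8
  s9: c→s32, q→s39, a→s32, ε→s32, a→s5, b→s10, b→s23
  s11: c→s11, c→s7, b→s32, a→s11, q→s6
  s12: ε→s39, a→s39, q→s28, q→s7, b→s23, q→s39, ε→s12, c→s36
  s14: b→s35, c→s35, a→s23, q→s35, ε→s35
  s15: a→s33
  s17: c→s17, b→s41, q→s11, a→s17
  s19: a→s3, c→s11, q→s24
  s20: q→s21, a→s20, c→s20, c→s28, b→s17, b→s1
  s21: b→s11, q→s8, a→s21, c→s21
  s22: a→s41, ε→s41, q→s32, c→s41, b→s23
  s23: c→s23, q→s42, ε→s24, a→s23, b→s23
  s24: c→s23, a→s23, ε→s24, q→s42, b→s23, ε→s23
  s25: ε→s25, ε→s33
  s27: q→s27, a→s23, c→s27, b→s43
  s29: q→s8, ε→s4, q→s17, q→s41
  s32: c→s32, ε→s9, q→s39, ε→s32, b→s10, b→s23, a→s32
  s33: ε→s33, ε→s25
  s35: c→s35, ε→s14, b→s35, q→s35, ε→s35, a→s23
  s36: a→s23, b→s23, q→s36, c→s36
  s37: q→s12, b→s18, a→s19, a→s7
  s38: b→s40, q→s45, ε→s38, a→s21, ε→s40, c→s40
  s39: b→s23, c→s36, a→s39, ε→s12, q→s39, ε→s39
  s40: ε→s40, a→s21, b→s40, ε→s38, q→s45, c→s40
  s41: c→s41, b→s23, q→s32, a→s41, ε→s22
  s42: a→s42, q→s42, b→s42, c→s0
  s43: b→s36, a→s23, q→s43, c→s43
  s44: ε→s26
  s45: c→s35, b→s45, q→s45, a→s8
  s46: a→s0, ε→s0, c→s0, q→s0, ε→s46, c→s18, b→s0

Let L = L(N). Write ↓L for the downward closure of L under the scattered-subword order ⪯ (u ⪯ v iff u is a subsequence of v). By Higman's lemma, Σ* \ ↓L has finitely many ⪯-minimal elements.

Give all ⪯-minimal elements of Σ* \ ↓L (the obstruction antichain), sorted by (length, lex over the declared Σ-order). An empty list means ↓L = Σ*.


|Q|=47, |F|=24, |δ|=161 (31 ε).
min D↑ (19 st, q0=0, F={18}): 0:c→0,a→1,q→2,b→0 1:c→1,a→1,q→3,b→4 2:c→2,a→3,q→5,b→2 3:c→3,a→3,q→6,b→7 4:c→4,a→4,q→7,b→8 5:c→9,a→6,q→5,b→5 6:c→10,a→6,q→6,b→11 7:c→7,a→7,q→11,b→12 8:c→8,a→8,q→12,b→13 9:c→9,a→13,q→9,b→9 10:c→10,a→13,q→10,b→14 11:c→14,a→11,q→11,b→15 12:c→12,a→12,q→15,b→13 13:c→13,a→13,q→16,b→13 14:c→14,a→13,q→14,b→17 15:c→17,a→15,q→15,b→13 16:c→18,a→16,q→16,b→16 17:c→17,a→13,q→17,b→13 18:c→18,a→18,q→18,b→18 (ε-aug+det+¬).
'abbbqc': |S_i|=[33, 27, 23, 17, 7, 4, 3] end={s0,s18,s46} rej; 6/6 single-dels accept.
'qqcaqc': |S_i|=[33, 27, 19, 12, 6, 4, 3] end={s0,s18,s46} ∉↓L; 6/6 single-dels accept.
2 obstructions.

A = [abbbqc, qqcaqc].


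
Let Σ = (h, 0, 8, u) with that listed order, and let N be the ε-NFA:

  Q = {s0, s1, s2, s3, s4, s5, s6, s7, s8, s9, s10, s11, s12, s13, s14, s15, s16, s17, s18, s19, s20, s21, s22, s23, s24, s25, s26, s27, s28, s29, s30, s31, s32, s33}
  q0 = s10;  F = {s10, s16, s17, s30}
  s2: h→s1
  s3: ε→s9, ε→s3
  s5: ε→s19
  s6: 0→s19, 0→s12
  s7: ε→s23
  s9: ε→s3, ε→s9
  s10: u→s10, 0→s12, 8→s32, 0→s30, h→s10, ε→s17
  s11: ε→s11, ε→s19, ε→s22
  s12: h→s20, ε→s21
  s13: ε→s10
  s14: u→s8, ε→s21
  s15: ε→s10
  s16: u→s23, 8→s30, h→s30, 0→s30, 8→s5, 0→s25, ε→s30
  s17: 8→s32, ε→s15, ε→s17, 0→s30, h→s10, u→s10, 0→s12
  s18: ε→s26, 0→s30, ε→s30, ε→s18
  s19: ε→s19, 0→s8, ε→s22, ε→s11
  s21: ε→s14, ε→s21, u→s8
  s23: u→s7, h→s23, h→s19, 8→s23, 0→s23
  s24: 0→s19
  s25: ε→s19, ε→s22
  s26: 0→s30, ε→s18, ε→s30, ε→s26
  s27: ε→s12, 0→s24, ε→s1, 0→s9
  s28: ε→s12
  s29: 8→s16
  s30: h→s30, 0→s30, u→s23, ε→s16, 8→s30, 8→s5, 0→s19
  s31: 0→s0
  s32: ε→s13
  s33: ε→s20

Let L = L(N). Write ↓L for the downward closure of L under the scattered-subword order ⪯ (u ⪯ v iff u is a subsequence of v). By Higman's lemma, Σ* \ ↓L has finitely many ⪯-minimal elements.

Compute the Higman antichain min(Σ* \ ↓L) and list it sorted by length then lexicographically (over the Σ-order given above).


|Q|=34, |F|=4, |δ|=77 (36 ε).
min D↑ (3 st, q0=0, F={2}): 0:h→0,0→1,8→0,u→0 1:h→1,0→1,8→1,u→2 2:h→2,0→2,8→2,u→2.
'0u': run [19, 14, 6] end={s11,s19,s22,s23,s7,s8} rej; 2/2 single-dels accept.
1 minimals (antichain).

min(Σ*\↓L) = [0u].


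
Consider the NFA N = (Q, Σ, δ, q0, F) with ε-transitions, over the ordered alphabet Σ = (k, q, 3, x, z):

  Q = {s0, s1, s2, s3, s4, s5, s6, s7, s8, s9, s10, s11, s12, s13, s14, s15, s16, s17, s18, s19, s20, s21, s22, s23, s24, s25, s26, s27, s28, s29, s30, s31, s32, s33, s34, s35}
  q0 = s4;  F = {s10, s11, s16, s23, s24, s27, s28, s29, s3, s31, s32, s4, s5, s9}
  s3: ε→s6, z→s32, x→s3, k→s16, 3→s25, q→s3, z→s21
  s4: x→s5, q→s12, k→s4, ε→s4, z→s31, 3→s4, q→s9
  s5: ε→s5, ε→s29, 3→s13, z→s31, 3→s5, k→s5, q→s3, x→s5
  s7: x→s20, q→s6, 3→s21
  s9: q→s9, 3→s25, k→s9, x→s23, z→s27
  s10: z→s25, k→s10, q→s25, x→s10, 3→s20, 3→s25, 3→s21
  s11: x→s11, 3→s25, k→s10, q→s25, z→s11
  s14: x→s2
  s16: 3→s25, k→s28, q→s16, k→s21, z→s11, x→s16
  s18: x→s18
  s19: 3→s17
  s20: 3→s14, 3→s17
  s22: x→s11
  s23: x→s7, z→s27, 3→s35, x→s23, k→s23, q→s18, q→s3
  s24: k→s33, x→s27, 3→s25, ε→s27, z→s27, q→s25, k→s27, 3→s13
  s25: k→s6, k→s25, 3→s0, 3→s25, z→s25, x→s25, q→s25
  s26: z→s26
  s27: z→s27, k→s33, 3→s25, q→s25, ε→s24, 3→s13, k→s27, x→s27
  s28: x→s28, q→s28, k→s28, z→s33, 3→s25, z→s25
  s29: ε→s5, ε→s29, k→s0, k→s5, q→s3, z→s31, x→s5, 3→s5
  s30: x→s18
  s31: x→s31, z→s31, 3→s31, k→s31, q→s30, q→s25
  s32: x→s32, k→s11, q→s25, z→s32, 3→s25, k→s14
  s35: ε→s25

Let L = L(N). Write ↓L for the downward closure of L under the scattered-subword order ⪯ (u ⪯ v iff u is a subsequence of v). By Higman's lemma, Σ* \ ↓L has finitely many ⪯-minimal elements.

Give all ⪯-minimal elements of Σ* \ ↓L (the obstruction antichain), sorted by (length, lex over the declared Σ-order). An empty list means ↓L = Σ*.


|Q|=36, |F|=14, |δ|=113 (9 ε).
min D↑ (13 st, q0=0, F={4}): 0:k→0,q→1,3→0,x→2,z→3 1:k→1,q→1,3→4,x→5,z→6 2:k→2,q→7,3→2,x→2,z→3 3:k→3,q→4,3→3,x→3,z→3 4:k→4,q→4,3→4,x→4,z→4 5:k→5,q→7,3→4,x→5,z→6 6:k→6,q→4,3→4,x→6,z→6 7:k→8,q→7,3→4,x→7,z→9 8:k→10,q→8,3→4,x→8,z→11 9:k→11,q→4,3→4,x→9,z→9 10:k→10,q→10,3→4,x→10,z→4 11:k→12,q→4,3→4,x→11,z→11 12:k→12,q→4,3→4,x→12,z→4.
'q3': N↓-sim [29, 25, 10] end={s0,s13,s14,s17,s2,s20,s21,s25,s35,s6} — reject; 2/2 del acc.
'zq': |S_i|=[29, 18, 5] end={s0,s18,s25,s30,s6} rej; 2/2 deletions ∈↓L.
'xqkkz': N↓-sim [29, 26, 17, 13, 11, 4] end={s0,s25,s33,s6} — reject; 5/5 deletions ∈↓L.
3 words, ⪯-incomp.

Antichain: [q3, zq, xqkkz].


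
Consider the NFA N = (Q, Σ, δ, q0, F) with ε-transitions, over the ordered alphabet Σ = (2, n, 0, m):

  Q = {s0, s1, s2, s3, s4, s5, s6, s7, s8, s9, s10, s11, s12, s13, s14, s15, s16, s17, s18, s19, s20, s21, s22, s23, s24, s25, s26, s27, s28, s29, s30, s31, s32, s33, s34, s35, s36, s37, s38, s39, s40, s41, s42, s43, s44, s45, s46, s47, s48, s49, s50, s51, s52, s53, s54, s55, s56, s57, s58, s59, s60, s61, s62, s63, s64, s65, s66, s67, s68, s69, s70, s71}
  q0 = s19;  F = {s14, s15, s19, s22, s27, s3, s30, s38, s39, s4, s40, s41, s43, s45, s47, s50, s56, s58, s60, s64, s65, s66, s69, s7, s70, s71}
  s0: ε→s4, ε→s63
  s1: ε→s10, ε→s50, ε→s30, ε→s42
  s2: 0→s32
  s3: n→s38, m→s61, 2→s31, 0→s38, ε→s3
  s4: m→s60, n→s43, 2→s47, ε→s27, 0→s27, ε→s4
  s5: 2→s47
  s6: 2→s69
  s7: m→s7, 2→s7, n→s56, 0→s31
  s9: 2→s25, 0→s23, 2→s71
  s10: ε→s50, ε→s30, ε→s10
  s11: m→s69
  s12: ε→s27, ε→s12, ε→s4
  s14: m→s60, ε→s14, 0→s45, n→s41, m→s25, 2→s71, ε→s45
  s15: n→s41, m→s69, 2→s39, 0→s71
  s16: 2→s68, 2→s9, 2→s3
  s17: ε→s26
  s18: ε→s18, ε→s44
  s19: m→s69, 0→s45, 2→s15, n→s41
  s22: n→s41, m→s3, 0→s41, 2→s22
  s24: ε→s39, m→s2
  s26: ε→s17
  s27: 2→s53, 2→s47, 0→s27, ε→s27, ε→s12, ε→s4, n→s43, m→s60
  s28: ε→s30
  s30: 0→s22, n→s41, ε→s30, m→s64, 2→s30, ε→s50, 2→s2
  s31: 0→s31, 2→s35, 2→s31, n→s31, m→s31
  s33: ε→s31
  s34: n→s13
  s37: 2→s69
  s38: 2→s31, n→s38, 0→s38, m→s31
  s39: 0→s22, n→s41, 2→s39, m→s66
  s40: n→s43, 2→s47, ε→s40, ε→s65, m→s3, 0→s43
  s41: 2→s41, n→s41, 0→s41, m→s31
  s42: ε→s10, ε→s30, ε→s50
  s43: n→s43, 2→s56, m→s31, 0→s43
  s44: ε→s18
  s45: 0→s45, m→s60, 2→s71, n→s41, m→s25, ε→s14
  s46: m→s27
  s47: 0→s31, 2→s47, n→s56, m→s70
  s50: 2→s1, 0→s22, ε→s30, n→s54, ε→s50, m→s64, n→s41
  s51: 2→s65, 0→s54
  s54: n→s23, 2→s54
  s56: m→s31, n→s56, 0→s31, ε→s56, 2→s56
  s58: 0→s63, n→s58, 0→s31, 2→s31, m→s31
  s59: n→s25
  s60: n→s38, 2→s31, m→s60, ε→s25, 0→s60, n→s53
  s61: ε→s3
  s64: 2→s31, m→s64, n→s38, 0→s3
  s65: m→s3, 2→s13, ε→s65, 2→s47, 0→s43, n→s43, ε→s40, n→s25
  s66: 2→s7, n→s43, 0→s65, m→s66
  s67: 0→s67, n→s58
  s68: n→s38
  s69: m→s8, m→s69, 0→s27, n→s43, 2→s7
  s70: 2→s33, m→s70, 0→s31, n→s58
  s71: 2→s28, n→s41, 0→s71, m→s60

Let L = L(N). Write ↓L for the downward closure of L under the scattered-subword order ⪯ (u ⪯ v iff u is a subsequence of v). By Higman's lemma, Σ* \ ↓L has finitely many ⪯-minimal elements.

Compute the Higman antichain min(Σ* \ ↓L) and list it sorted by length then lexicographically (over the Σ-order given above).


Antichain: [nm, 0m2, m20, 2200m].

|Q|=72, |F|=26, |δ|=184 (43 ε).
min D↑ (23 st, q0=0, F={7}): 0:2→1,n→2,0→3,m→4 1:2→5,n→2,0→6,m→4 2:2→2,n→2,0→2,m→7 3:2→6,n→2,0→3,m→8 4:2→9,n→10,0→11,m→4 5:2→5,n→2,0→12,m→13 6:2→14,n→2,0→6,m→8 7:2→7,n→7,0→7,m→7 8:2→7,n→15,0→8,m→8 9:2→9,n→16,0→7,m→9 10:2→16,n→10,0→10,m→7 11:2→17,n→10,0→11,m→8 12:2→12,n→2,0→2,m→18 13:2→9,n→10,0→19,m→13 14:2→14,n→2,0→12,m→20 15:2→7,n→15,0→15,m→7 16:2→16,n→16,0→7,m→7 17:2→17,n→16,0→7,m→21 18:2→7,n→15,0→15,m→18 19:2→17,n→10,0→10,m→18 20:2→7,n→15,0→18,m→20 21:2→7,n→22,0→7,m→21 22:2→7,n→22,0→7,m→7.
'nm': run [44, 12, 2] end={s31,s35} — reject; 2/2 del acc.
'0m2': run [44, 37, 13, 3] end={s31,s33,s35} rej; 3/3 deletions ∈↓L.
'm20': N↓-sim [44, 26, 11, 3] end={s31,s35,s63} ∉↓L; 3/3 deletions ∈↓L.
'2200m': |S_i|=[44, 41, 33, 19, 7, 2] end={s31,s35} ∉↓L; 5/5 del acc.
4 obstructions.


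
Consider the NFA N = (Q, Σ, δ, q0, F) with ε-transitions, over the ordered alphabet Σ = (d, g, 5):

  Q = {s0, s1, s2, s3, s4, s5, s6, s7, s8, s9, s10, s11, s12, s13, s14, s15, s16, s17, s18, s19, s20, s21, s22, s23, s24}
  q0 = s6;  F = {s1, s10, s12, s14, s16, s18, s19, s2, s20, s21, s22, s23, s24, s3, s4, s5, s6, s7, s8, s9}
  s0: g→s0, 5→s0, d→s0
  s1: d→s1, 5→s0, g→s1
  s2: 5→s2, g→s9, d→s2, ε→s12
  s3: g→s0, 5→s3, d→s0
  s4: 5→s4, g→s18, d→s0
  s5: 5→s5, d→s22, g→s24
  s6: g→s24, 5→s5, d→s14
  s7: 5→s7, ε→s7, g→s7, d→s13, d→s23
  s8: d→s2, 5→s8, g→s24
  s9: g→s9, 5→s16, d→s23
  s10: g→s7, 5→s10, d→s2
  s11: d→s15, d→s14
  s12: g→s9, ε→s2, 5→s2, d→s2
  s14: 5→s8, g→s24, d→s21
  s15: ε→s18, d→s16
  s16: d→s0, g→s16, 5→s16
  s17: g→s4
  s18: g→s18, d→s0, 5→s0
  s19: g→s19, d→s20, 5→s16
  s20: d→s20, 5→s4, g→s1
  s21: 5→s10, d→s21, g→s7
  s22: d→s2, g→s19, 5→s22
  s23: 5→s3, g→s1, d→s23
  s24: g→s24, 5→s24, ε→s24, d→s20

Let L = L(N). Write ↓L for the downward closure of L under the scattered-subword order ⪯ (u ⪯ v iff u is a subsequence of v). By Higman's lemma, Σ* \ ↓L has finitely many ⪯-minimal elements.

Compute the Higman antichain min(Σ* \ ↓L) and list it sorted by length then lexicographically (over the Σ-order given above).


|Q|=25, |F|=20, |δ|=73 (5 ε).
min D↑ (20 st, q0=0, F={16}): 0:d→1,g→2,5→3 1:d→4,g→2,5→5 2:d→6,g→2,5→2 3:d→7,g→2,5→3 4:d→4,g→8,5→9 5:d→10,g→2,5→5 6:d→6,g→11,5→12 7:d→10,g→13,5→7 8:d→14,g→8,5→8 9:d→10,g→8,5→9 10:d→10,g→15,5→10 11:d→11,g→11,5→16 12:d→16,g→17,5→12 13:d→6,g→13,5→18 14:d→14,g→11,5→19 15:d→14,g→15,5→18 16:d→16,g→16,5→16 17:d→16,g→17,5→16 18:d→16,g→18,5→18 19:d→16,g→16,5→19 (ε-aug+det+¬).
'gdg5': |S_i|=[22, 13, 8, 3, 1] end={s0} — reject; 4/4 single-dels accept.
'gd5d': run [22, 13, 8, 4, 1] end={s0} rej; 4/4 del acc.
'5dg5d': N↓-sim [22, 19, 14, 10, 5, 1] end={s0} — reject; 5/5 deletions ∈↓L.
'ddgd5g': run [22, 20, 15, 9, 5, 2, 1] end={s0} — reject; 6/6 del acc.
4 minimals (antichain).

min(Σ*\↓L) = [gdg5, gd5d, 5dg5d, ddgd5g].


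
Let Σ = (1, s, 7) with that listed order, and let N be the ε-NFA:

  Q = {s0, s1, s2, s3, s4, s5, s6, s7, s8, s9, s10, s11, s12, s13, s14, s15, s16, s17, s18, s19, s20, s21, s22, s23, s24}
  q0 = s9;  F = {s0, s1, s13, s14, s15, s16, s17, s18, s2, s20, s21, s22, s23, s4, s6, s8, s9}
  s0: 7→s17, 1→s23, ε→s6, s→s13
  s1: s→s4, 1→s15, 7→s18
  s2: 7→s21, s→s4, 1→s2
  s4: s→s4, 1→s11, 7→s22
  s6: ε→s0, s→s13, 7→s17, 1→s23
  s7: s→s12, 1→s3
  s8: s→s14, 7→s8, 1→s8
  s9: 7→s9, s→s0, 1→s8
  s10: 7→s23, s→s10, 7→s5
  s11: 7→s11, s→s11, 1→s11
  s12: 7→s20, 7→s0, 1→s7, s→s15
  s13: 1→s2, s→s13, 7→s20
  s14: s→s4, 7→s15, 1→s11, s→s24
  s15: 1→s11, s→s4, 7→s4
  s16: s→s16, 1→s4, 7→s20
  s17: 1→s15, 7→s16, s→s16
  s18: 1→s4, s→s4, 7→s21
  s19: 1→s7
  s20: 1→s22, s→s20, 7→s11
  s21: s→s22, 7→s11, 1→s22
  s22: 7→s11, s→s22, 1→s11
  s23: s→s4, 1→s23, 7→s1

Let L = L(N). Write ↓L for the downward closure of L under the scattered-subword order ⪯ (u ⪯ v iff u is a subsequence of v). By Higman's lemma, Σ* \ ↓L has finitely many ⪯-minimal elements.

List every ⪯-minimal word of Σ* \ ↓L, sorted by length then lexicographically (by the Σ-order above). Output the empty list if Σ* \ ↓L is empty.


|Q|=25, |F|=17, |δ|=67 (2 ε).
min D↑ (17 st, q0=0, F={7}): 0:1→1,s→2,7→0 1:1→1,s→3,7→1 2:1→4,s→5,7→6 3:1→7,s→8,7→9 4:1→4,s→8,7→10 5:1→11,s→5,7→12 6:1→9,s→13,7→13 7:1→7,s→7,7→7 8:1→7,s→8,7→14 9:1→7,s→8,7→8 10:1→9,s→8,7→15 11:1→11,s→8,7→16 12:1→14,s→12,7→7 13:1→8,s→13,7→12 14:1→7,s→14,7→7 15:1→8,s→8,7→16 16:1→14,s→14,7→7.
'1s1': run [19, 12, 6, 1] end={s11} rej; 3/3 del acc.
'ss77': run [19, 17, 9, 4, 1] end={s11} rej; 4/4 deletions ∈↓L.
's711': N↓-sim [19, 17, 10, 4, 1] end={s11} — reject; 4/4 deletions ∈↓L.
's7777': run [19, 17, 10, 7, 4, 1] end={s11} — reject; 5/5 deletions ∈↓L.
4 obstructions.

A = [1s1, ss77, s711, s7777].
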